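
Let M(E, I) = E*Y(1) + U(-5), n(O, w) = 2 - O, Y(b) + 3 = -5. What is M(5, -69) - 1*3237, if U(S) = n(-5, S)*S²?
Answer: -3102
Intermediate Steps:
Y(b) = -8 (Y(b) = -3 - 5 = -8)
U(S) = 7*S² (U(S) = (2 - 1*(-5))*S² = (2 + 5)*S² = 7*S²)
M(E, I) = 175 - 8*E (M(E, I) = E*(-8) + 7*(-5)² = -8*E + 7*25 = -8*E + 175 = 175 - 8*E)
M(5, -69) - 1*3237 = (175 - 8*5) - 1*3237 = (175 - 40) - 3237 = 135 - 3237 = -3102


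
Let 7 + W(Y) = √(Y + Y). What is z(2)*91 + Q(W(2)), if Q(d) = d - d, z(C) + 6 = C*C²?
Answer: 182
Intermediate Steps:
W(Y) = -7 + √2*√Y (W(Y) = -7 + √(Y + Y) = -7 + √(2*Y) = -7 + √2*√Y)
z(C) = -6 + C³ (z(C) = -6 + C*C² = -6 + C³)
Q(d) = 0
z(2)*91 + Q(W(2)) = (-6 + 2³)*91 + 0 = (-6 + 8)*91 + 0 = 2*91 + 0 = 182 + 0 = 182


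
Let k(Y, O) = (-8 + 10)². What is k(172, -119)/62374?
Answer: 2/31187 ≈ 6.4129e-5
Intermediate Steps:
k(Y, O) = 4 (k(Y, O) = 2² = 4)
k(172, -119)/62374 = 4/62374 = 4*(1/62374) = 2/31187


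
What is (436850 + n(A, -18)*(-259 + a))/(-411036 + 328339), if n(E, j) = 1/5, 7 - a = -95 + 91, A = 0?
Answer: -2184002/413485 ≈ -5.2819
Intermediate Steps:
a = 11 (a = 7 - (-95 + 91) = 7 - 1*(-4) = 7 + 4 = 11)
n(E, j) = 1/5
(436850 + n(A, -18)*(-259 + a))/(-411036 + 328339) = (436850 + (-259 + 11)/5)/(-411036 + 328339) = (436850 + (1/5)*(-248))/(-82697) = (436850 - 248/5)*(-1/82697) = (2184002/5)*(-1/82697) = -2184002/413485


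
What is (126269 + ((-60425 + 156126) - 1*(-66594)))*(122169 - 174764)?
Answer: -15177023580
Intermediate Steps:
(126269 + ((-60425 + 156126) - 1*(-66594)))*(122169 - 174764) = (126269 + (95701 + 66594))*(-52595) = (126269 + 162295)*(-52595) = 288564*(-52595) = -15177023580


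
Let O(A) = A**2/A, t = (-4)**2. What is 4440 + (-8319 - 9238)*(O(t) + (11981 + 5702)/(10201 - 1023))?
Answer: -2847920447/9178 ≈ -3.1030e+5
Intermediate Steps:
t = 16
O(A) = A
4440 + (-8319 - 9238)*(O(t) + (11981 + 5702)/(10201 - 1023)) = 4440 + (-8319 - 9238)*(16 + (11981 + 5702)/(10201 - 1023)) = 4440 - 17557*(16 + 17683/9178) = 4440 - 17557*164531/9178 = 4440 - 2888670767/9178 = -2847920447/9178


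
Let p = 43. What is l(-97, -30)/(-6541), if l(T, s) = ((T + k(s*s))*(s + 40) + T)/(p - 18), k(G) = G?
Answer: -7933/163525 ≈ -0.048512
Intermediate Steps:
l(T, s) = T/25 + (40 + s)*(T + s²)/25 (l(T, s) = ((T + s*s)*(s + 40) + T)/(43 - 18) = ((T + s²)*(40 + s) + T)/25 = ((40 + s)*(T + s²) + T)*(1/25) = (T + (40 + s)*(T + s²))*(1/25) = T/25 + (40 + s)*(T + s²)/25)
l(-97, -30)/(-6541) = ((1/25)*(-30)³ + (8/5)*(-30)² + (41/25)*(-97) + (1/25)*(-97)*(-30))/(-6541) = ((1/25)*(-27000) + (8/5)*900 - 3977/25 + 582/5)*(-1/6541) = (-1080 + 1440 - 3977/25 + 582/5)*(-1/6541) = (7933/25)*(-1/6541) = -7933/163525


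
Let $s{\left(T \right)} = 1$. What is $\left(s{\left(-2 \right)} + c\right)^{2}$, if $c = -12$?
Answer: $121$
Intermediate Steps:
$\left(s{\left(-2 \right)} + c\right)^{2} = \left(1 - 12\right)^{2} = \left(-11\right)^{2} = 121$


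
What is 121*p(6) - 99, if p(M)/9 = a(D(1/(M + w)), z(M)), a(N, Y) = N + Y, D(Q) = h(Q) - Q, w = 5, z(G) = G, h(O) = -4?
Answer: 1980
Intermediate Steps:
D(Q) = -4 - Q
p(M) = -36 - 9/(5 + M) + 9*M (p(M) = 9*((-4 - 1/(M + 5)) + M) = 9*((-4 - 1/(5 + M)) + M) = 9*(-4 + M - 1/(5 + M)) = -36 - 9/(5 + M) + 9*M)
121*p(6) - 99 = 121*(9*(-21 + 6 + 6²)/(5 + 6)) - 99 = 121*(9*(-21 + 6 + 36)/11) - 99 = 121*(9*(1/11)*21) - 99 = 121*(189/11) - 99 = 2079 - 99 = 1980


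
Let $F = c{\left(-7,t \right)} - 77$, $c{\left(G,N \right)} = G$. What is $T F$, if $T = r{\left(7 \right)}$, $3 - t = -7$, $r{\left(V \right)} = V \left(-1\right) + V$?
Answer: $0$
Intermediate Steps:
$r{\left(V \right)} = 0$ ($r{\left(V \right)} = - V + V = 0$)
$t = 10$ ($t = 3 - -7 = 3 + 7 = 10$)
$T = 0$
$F = -84$ ($F = -7 - 77 = -84$)
$T F = 0 \left(-84\right) = 0$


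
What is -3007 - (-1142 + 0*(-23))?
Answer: -1865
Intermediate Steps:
-3007 - (-1142 + 0*(-23)) = -3007 - (-1142 + 0) = -3007 - 1*(-1142) = -3007 + 1142 = -1865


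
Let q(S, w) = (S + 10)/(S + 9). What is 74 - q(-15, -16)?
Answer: 439/6 ≈ 73.167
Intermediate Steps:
q(S, w) = (10 + S)/(9 + S)
74 - q(-15, -16) = 74 - (10 - 15)/(9 - 15) = 74 - (-5)/(-6) = 74 - (-1)*(-5)/6 = 74 - 1*⅚ = 74 - ⅚ = 439/6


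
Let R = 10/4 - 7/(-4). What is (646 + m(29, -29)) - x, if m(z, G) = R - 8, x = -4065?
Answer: 18829/4 ≈ 4707.3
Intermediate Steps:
R = 17/4 (R = 10*(¼) - 7*(-¼) = 5/2 + 7/4 = 17/4 ≈ 4.2500)
m(z, G) = -15/4 (m(z, G) = 17/4 - 8 = -15/4)
(646 + m(29, -29)) - x = (646 - 15/4) - 1*(-4065) = 2569/4 + 4065 = 18829/4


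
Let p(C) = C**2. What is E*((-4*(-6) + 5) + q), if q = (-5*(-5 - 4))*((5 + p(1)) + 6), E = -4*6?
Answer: -13656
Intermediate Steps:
E = -24
q = 540 (q = (-5*(-5 - 4))*((5 + 1**2) + 6) = (-5*(-9))*((5 + 1) + 6) = 45*(6 + 6) = 45*12 = 540)
E*((-4*(-6) + 5) + q) = -24*((-4*(-6) + 5) + 540) = -24*((24 + 5) + 540) = -24*(29 + 540) = -24*569 = -13656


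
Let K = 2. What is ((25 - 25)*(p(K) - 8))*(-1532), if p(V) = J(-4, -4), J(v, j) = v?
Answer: 0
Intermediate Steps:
p(V) = -4
((25 - 25)*(p(K) - 8))*(-1532) = ((25 - 25)*(-4 - 8))*(-1532) = (0*(-12))*(-1532) = 0*(-1532) = 0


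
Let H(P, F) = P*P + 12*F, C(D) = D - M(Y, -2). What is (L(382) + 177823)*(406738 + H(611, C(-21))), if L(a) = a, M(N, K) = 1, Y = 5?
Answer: 138963367975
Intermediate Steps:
C(D) = -1 + D (C(D) = D - 1*1 = D - 1 = -1 + D)
H(P, F) = P² + 12*F
(L(382) + 177823)*(406738 + H(611, C(-21))) = (382 + 177823)*(406738 + (611² + 12*(-1 - 21))) = 178205*(406738 + (373321 + 12*(-22))) = 178205*(406738 + (373321 - 264)) = 178205*(406738 + 373057) = 178205*779795 = 138963367975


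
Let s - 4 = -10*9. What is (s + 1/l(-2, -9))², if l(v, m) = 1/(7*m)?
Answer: 22201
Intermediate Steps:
s = -86 (s = 4 - 10*9 = 4 - 90 = -86)
l(v, m) = 1/(7*m)
(s + 1/l(-2, -9))² = (-86 + 1/((⅐)/(-9)))² = (-86 + 1/((⅐)*(-⅑)))² = (-86 + 1/(-1/63))² = (-86 - 63)² = (-149)² = 22201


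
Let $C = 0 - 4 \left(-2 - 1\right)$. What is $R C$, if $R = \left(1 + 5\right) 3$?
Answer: $216$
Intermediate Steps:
$R = 18$ ($R = 6 \cdot 3 = 18$)
$C = 12$ ($C = 0 - -12 = 0 + 12 = 12$)
$R C = 18 \cdot 12 = 216$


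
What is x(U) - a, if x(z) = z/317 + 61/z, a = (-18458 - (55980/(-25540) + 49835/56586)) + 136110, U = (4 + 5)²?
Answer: -72765136768845365/618476095998 ≈ -1.1765e+5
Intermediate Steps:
U = 81 (U = 9² = 81)
a = 8501666148863/72260322 (a = (-18458 - (55980*(-1/25540) + 49835*(1/56586))) + 136110 = (-18458 - (-2799/1277 + 49835/56586)) + 136110 = (-18458 - 1*(-94744919/72260322)) + 136110 = (-18458 + 94744919/72260322) + 136110 = -1333686278557/72260322 + 136110 = 8501666148863/72260322 ≈ 1.1765e+5)
x(z) = 61/z + z/317 (x(z) = z*(1/317) + 61/z = z/317 + 61/z = 61/z + z/317)
x(U) - a = (61/81 + (1/317)*81) - 1*8501666148863/72260322 = (61*(1/81) + 81/317) - 8501666148863/72260322 = (61/81 + 81/317) - 8501666148863/72260322 = 25898/25677 - 8501666148863/72260322 = -72765136768845365/618476095998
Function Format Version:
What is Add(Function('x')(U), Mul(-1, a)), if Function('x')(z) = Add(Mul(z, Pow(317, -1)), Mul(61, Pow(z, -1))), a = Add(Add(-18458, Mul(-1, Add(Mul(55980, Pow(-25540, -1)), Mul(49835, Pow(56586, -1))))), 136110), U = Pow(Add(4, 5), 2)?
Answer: Rational(-72765136768845365, 618476095998) ≈ -1.1765e+5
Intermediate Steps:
U = 81 (U = Pow(9, 2) = 81)
a = Rational(8501666148863, 72260322) (a = Add(Add(-18458, Mul(-1, Add(Mul(55980, Rational(-1, 25540)), Mul(49835, Rational(1, 56586))))), 136110) = Add(Add(-18458, Mul(-1, Add(Rational(-2799, 1277), Rational(49835, 56586)))), 136110) = Add(Add(-18458, Mul(-1, Rational(-94744919, 72260322))), 136110) = Add(Add(-18458, Rational(94744919, 72260322)), 136110) = Add(Rational(-1333686278557, 72260322), 136110) = Rational(8501666148863, 72260322) ≈ 1.1765e+5)
Function('x')(z) = Add(Mul(61, Pow(z, -1)), Mul(Rational(1, 317), z)) (Function('x')(z) = Add(Mul(z, Rational(1, 317)), Mul(61, Pow(z, -1))) = Add(Mul(Rational(1, 317), z), Mul(61, Pow(z, -1))) = Add(Mul(61, Pow(z, -1)), Mul(Rational(1, 317), z)))
Add(Function('x')(U), Mul(-1, a)) = Add(Add(Mul(61, Pow(81, -1)), Mul(Rational(1, 317), 81)), Mul(-1, Rational(8501666148863, 72260322))) = Add(Add(Mul(61, Rational(1, 81)), Rational(81, 317)), Rational(-8501666148863, 72260322)) = Add(Add(Rational(61, 81), Rational(81, 317)), Rational(-8501666148863, 72260322)) = Add(Rational(25898, 25677), Rational(-8501666148863, 72260322)) = Rational(-72765136768845365, 618476095998)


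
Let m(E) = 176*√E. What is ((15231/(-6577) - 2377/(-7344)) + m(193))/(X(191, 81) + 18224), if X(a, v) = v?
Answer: -19244587/176831747568 + 176*√193/18305 ≈ 0.13347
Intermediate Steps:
((15231/(-6577) - 2377/(-7344)) + m(193))/(X(191, 81) + 18224) = ((15231/(-6577) - 2377/(-7344)) + 176*√193)/(81 + 18224) = ((15231*(-1/6577) - 2377*(-1/7344)) + 176*√193)/18305 = ((-15231/6577 + 2377/7344) + 176*√193)*(1/18305) = (-96222935/48301488 + 176*√193)*(1/18305) = -19244587/176831747568 + 176*√193/18305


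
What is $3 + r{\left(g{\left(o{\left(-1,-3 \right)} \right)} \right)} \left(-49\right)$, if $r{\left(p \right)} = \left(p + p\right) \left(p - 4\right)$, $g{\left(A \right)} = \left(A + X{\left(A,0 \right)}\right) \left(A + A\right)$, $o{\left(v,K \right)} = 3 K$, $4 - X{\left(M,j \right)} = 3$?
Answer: $-1975677$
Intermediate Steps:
$X{\left(M,j \right)} = 1$ ($X{\left(M,j \right)} = 4 - 3 = 1$)
$g{\left(A \right)} = 2 A \left(1 + A\right)$ ($g{\left(A \right)} = \left(A + 1\right) \left(A + A\right) = \left(1 + A\right) 2 A = 2 A \left(1 + A\right)$)
$r{\left(p \right)} = 2 p \left(-4 + p\right)$
$3 + r{\left(g{\left(o{\left(-1,-3 \right)} \right)} \right)} \left(-49\right) = 3 + 2 \cdot 2 \cdot 3 \left(-3\right) \left(1 + 3 \left(-3\right)\right) \left(-4 + 2 \cdot 3 \left(-3\right) \left(1 + 3 \left(-3\right)\right)\right) \left(-49\right) = 3 + 2 \cdot 2 \left(-9\right) \left(1 - 9\right) \left(-4 + 2 \left(-9\right) \left(1 - 9\right)\right) \left(-49\right) = 3 + 2 \cdot 2 \left(-9\right) \left(-8\right) \left(-4 + 2 \left(-9\right) \left(-8\right)\right) \left(-49\right) = 3 + 2 \cdot 144 \left(-4 + 144\right) \left(-49\right) = 3 + 2 \cdot 144 \cdot 140 \left(-49\right) = 3 + 40320 \left(-49\right) = 3 - 1975680 = -1975677$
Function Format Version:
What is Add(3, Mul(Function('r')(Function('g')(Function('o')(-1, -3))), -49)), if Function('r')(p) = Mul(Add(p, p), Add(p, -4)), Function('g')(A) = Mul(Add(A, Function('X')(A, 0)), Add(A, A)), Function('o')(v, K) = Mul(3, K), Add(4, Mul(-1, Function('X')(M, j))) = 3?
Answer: -1975677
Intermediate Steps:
Function('X')(M, j) = 1 (Function('X')(M, j) = Add(4, Mul(-1, 3)) = Add(4, -3) = 1)
Function('g')(A) = Mul(2, A, Add(1, A)) (Function('g')(A) = Mul(Add(A, 1), Add(A, A)) = Mul(Add(1, A), Mul(2, A)) = Mul(2, A, Add(1, A)))
Function('r')(p) = Mul(2, p, Add(-4, p)) (Function('r')(p) = Mul(Mul(2, p), Add(-4, p)) = Mul(2, p, Add(-4, p)))
Add(3, Mul(Function('r')(Function('g')(Function('o')(-1, -3))), -49)) = Add(3, Mul(Mul(2, Mul(2, Mul(3, -3), Add(1, Mul(3, -3))), Add(-4, Mul(2, Mul(3, -3), Add(1, Mul(3, -3))))), -49)) = Add(3, Mul(Mul(2, Mul(2, -9, Add(1, -9)), Add(-4, Mul(2, -9, Add(1, -9)))), -49)) = Add(3, Mul(Mul(2, Mul(2, -9, -8), Add(-4, Mul(2, -9, -8))), -49)) = Add(3, Mul(Mul(2, 144, Add(-4, 144)), -49)) = Add(3, Mul(Mul(2, 144, 140), -49)) = Add(3, Mul(40320, -49)) = Add(3, -1975680) = -1975677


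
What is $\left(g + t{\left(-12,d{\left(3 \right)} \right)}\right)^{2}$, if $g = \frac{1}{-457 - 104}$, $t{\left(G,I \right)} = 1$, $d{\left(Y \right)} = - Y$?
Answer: $\frac{313600}{314721} \approx 0.99644$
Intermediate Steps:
$g = - \frac{1}{561}$ ($g = \frac{1}{-561} = - \frac{1}{561} \approx -0.0017825$)
$\left(g + t{\left(-12,d{\left(3 \right)} \right)}\right)^{2} = \left(- \frac{1}{561} + 1\right)^{2} = \left(\frac{560}{561}\right)^{2} = \frac{313600}{314721}$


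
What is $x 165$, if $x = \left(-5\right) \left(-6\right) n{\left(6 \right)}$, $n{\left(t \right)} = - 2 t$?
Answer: $-59400$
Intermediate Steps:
$x = -360$ ($x = \left(-5\right) \left(-6\right) \left(\left(-2\right) 6\right) = 30 \left(-12\right) = -360$)
$x 165 = \left(-360\right) 165 = -59400$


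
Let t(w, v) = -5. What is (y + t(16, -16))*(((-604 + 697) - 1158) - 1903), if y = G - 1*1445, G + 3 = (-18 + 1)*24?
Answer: 5523448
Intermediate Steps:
G = -411 (G = -3 + (-18 + 1)*24 = -3 - 17*24 = -3 - 408 = -411)
y = -1856 (y = -411 - 1*1445 = -411 - 1445 = -1856)
(y + t(16, -16))*(((-604 + 697) - 1158) - 1903) = (-1856 - 5)*(((-604 + 697) - 1158) - 1903) = -1861*((93 - 1158) - 1903) = -1861*(-1065 - 1903) = -1861*(-2968) = 5523448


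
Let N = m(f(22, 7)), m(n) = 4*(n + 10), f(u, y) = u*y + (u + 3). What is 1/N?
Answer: 1/756 ≈ 0.0013228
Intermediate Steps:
f(u, y) = 3 + u + u*y (f(u, y) = u*y + (3 + u) = 3 + u + u*y)
m(n) = 40 + 4*n (m(n) = 4*(10 + n) = 40 + 4*n)
N = 756 (N = 40 + 4*(3 + 22 + 22*7) = 40 + 4*(3 + 22 + 154) = 40 + 4*179 = 40 + 716 = 756)
1/N = 1/756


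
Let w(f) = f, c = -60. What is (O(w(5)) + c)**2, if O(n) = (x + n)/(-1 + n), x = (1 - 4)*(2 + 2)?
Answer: 61009/16 ≈ 3813.1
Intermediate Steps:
x = -12 (x = -3*4 = -12)
O(n) = (-12 + n)/(-1 + n)
(O(w(5)) + c)**2 = ((-12 + 5)/(-1 + 5) - 60)**2 = (-7/4 - 60)**2 = (-247/4)**2 = 61009/16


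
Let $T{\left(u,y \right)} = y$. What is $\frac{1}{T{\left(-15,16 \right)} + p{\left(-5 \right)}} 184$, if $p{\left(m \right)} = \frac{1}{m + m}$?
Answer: $\frac{1840}{159} \approx 11.572$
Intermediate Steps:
$p{\left(m \right)} = \frac{1}{2 m}$
$\frac{1}{T{\left(-15,16 \right)} + p{\left(-5 \right)}} 184 = \frac{1}{16 + \frac{1}{2 \left(-5\right)}} 184 = \frac{1}{16 + \frac{1}{2} \left(- \frac{1}{5}\right)} 184 = \frac{1}{16 - \frac{1}{10}} \cdot 184 = \frac{1}{\frac{159}{10}} \cdot 184 = \frac{10}{159} \cdot 184 = \frac{1840}{159}$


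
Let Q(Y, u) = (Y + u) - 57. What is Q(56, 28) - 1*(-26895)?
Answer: 26922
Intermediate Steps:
Q(Y, u) = -57 + Y + u
Q(56, 28) - 1*(-26895) = (-57 + 56 + 28) - 1*(-26895) = 27 + 26895 = 26922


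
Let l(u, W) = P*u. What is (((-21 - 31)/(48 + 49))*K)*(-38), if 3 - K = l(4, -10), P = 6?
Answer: -41496/97 ≈ -427.79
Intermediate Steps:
l(u, W) = 6*u
K = -21 (K = 3 - 6*4 = 3 - 1*24 = 3 - 24 = -21)
(((-21 - 31)/(48 + 49))*K)*(-38) = (((-21 - 31)/(48 + 49))*(-21))*(-38) = (-52/97*(-21))*(-38) = (-52*1/97*(-21))*(-38) = -52/97*(-21)*(-38) = (1092/97)*(-38) = -41496/97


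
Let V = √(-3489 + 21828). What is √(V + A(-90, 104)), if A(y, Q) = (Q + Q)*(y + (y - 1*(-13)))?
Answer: √(-34736 + √18339) ≈ 186.01*I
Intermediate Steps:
A(y, Q) = 2*Q*(13 + 2*y) (A(y, Q) = (2*Q)*(y + (y + 13)) = (2*Q)*(y + (13 + y)) = (2*Q)*(13 + 2*y) = 2*Q*(13 + 2*y))
V = √18339 ≈ 135.42
√(V + A(-90, 104)) = √(√18339 + 2*104*(13 + 2*(-90))) = √(√18339 + 2*104*(13 - 180)) = √(√18339 + 2*104*(-167)) = √(√18339 - 34736) = √(-34736 + √18339)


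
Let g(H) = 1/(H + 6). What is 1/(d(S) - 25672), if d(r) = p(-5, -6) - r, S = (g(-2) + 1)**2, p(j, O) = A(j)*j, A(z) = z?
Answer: -16/410377 ≈ -3.8989e-5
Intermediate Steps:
g(H) = 1/(6 + H)
p(j, O) = j**2 (p(j, O) = j*j = j**2)
S = 25/16 (S = (1/(6 - 2) + 1)**2 = (1/4 + 1)**2 = (5/4)**2 = 25/16 ≈ 1.5625)
d(r) = 25 - r (d(r) = (-5)**2 - r = 25 - r)
1/(d(S) - 25672) = 1/((25 - 1*25/16) - 25672) = 1/((25 - 25/16) - 25672) = 1/(375/16 - 25672) = 1/(-410377/16) = -16/410377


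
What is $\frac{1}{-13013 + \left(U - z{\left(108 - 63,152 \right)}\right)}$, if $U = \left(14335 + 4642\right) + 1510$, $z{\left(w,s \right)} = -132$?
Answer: $\frac{1}{7606} \approx 0.00013148$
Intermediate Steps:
$U = 20487$ ($U = 18977 + 1510 = 20487$)
$\frac{1}{-13013 + \left(U - z{\left(108 - 63,152 \right)}\right)} = \frac{1}{-13013 + \left(20487 - -132\right)} = \frac{1}{-13013 + \left(20487 + 132\right)} = \frac{1}{-13013 + 20619} = \frac{1}{7606}$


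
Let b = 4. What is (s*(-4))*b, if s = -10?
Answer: 160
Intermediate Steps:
(s*(-4))*b = -10*(-4)*4 = 40*4 = 160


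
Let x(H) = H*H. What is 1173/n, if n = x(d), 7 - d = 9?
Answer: 1173/4 ≈ 293.25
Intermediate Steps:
d = -2 (d = 7 - 1*9 = 7 - 9 = -2)
x(H) = H²
n = 4 (n = (-2)² = 4)
1173/n = 1173/4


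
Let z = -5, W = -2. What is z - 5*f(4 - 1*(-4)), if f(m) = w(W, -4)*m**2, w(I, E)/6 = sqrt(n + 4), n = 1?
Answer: -5 - 1920*sqrt(5) ≈ -4298.3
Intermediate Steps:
w(I, E) = 6*sqrt(5) (w(I, E) = 6*sqrt(1 + 4) = 6*sqrt(5))
f(m) = 6*sqrt(5)*m**2 (f(m) = (6*sqrt(5))*m**2 = 6*sqrt(5)*m**2)
z - 5*f(4 - 1*(-4)) = -5 - 30*sqrt(5)*(4 - 1*(-4))**2 = -5 - 30*sqrt(5)*(4 + 4)**2 = -5 - 30*sqrt(5)*8**2 = -5 - 30*sqrt(5)*64 = -5 - 1920*sqrt(5)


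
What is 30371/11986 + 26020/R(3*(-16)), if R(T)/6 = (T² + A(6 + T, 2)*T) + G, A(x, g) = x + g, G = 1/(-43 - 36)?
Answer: 8544608695/2399800962 ≈ 3.5605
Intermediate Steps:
G = -1/79 (G = 1/(-79) = -1/79 ≈ -0.012658)
A(x, g) = g + x
R(T) = -6/79 + 6*T² + 6*T*(8 + T) (R(T) = 6*((T² + (2 + (6 + T))*T) - 1/79) = 6*((T² + (8 + T)*T) - 1/79) = 6*((T² + T*(8 + T)) - 1/79) = 6*(-1/79 + T² + T*(8 + T)) = -6/79 + 6*T² + 6*T*(8 + T))
30371/11986 + 26020/R(3*(-16)) = 30371/11986 + 26020/(-6/79 + 12*(3*(-16))² + 48*(3*(-16))) = 30371*(1/11986) + 26020/(-6/79 + 12*(-48)² + 48*(-48)) = 30371/11986 + 26020/(-6/79 + 12*2304 - 2304) = 30371/11986 + 26020/(-6/79 + 27648 - 2304) = 30371/11986 + 26020/(2002170/79) = 30371/11986 + 26020*(79/2002170) = 30371/11986 + 205558/200217 = 8544608695/2399800962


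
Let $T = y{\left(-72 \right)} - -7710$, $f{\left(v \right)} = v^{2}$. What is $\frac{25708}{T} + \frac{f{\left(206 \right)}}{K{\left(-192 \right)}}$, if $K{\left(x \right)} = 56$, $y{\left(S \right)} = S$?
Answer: $\frac{40695727}{53466} \approx 761.15$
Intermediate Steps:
$T = 7638$ ($T = -72 - -7710 = -72 + 7710 = 7638$)
$\frac{25708}{T} + \frac{f{\left(206 \right)}}{K{\left(-192 \right)}} = \frac{25708}{7638} + \frac{206^{2}}{56} = 25708 \cdot \frac{1}{7638} + 42436 \cdot \frac{1}{56} = \frac{12854}{3819} + \frac{10609}{14} = \frac{40695727}{53466}$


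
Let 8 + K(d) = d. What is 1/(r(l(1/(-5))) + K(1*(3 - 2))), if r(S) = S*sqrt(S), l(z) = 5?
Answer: 7/76 + 5*sqrt(5)/76 ≈ 0.23921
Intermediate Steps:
K(d) = -8 + d
r(S) = S**(3/2)
1/(r(l(1/(-5))) + K(1*(3 - 2))) = 1/(5**(3/2) + (-8 + 1*(3 - 2))) = 1/(5*sqrt(5) + (-8 + 1*1)) = 1/(5*sqrt(5) + (-8 + 1)) = 1/(5*sqrt(5) - 7) = 1/(-7 + 5*sqrt(5))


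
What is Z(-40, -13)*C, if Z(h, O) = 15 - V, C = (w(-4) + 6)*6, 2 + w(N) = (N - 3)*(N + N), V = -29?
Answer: 15840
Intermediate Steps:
w(N) = -2 + 2*N*(-3 + N) (w(N) = -2 + (N - 3)*(N + N) = -2 + (-3 + N)*(2*N) = -2 + 2*N*(-3 + N))
C = 360 (C = ((-2 - 6*(-4) + 2*(-4)**2) + 6)*6 = ((-2 + 24 + 2*16) + 6)*6 = ((-2 + 24 + 32) + 6)*6 = (54 + 6)*6 = 60*6 = 360)
Z(h, O) = 44 (Z(h, O) = 15 - 1*(-29) = 15 + 29 = 44)
Z(-40, -13)*C = 44*360 = 15840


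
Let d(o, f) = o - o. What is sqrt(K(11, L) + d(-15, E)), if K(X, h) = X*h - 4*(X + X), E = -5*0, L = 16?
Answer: 2*sqrt(22) ≈ 9.3808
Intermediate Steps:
E = 0
d(o, f) = 0
K(X, h) = -8*X + X*h (K(X, h) = X*h - 8*X = -8*X + X*h)
sqrt(K(11, L) + d(-15, E)) = sqrt(11*(-8 + 16) + 0) = sqrt(11*8 + 0) = sqrt(88 + 0) = sqrt(88) = 2*sqrt(22)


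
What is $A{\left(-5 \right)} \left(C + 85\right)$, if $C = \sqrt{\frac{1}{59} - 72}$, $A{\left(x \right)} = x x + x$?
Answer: $1700 + \frac{20 i \sqrt{250573}}{59} \approx 1700.0 + 169.69 i$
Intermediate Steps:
$A{\left(x \right)} = x + x^{2}$ ($A{\left(x \right)} = x^{2} + x = x + x^{2}$)
$C = \frac{i \sqrt{250573}}{59}$ ($C = \sqrt{\frac{1}{59} - 72} = \sqrt{- \frac{4247}{59}} = \frac{i \sqrt{250573}}{59} \approx 8.4843 i$)
$A{\left(-5 \right)} \left(C + 85\right) = - 5 \left(1 - 5\right) \left(\frac{i \sqrt{250573}}{59} + 85\right) = \left(-5\right) \left(-4\right) \left(85 + \frac{i \sqrt{250573}}{59}\right) = 20 \left(85 + \frac{i \sqrt{250573}}{59}\right) = 1700 + \frac{20 i \sqrt{250573}}{59}$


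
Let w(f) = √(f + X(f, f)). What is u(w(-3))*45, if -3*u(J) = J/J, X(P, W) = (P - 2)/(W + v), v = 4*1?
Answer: -15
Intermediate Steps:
v = 4
X(P, W) = (-2 + P)/(4 + W) (X(P, W) = (P - 2)/(W + 4) = (-2 + P)/(4 + W))
w(f) = √(f + (-2 + f)/(4 + f))
u(J) = -⅓ (u(J) = -J/(3*J) = -⅓*1 = -⅓)
u(w(-3))*45 = -⅓*45 = -15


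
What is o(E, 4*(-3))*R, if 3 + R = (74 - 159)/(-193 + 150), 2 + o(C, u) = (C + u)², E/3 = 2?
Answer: -1496/43 ≈ -34.791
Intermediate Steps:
E = 6 (E = 3*2 = 6)
o(C, u) = -2 + (C + u)²
R = -44/43 (R = -3 + (74 - 159)/(-193 + 150) = -3 - 85/(-43) = -3 - 85*(-1/43) = -3 + 85/43 = -44/43 ≈ -1.0233)
o(E, 4*(-3))*R = (-2 + (6 + 4*(-3))²)*(-44/43) = (-2 + (6 - 12)²)*(-44/43) = (-2 + (-6)²)*(-44/43) = (-2 + 36)*(-44/43) = 34*(-44/43) = -1496/43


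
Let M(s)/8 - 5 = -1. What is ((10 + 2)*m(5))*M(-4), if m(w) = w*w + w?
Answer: 11520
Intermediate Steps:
M(s) = 32 (M(s) = 40 + 8*(-1) = 40 - 8 = 32)
m(w) = w + w² (m(w) = w² + w = w + w²)
((10 + 2)*m(5))*M(-4) = ((10 + 2)*(5*(1 + 5)))*32 = (12*(5*6))*32 = (12*30)*32 = 360*32 = 11520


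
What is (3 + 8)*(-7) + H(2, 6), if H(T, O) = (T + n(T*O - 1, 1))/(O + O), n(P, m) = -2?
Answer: -77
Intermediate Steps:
H(T, O) = (-2 + T)/(2*O) (H(T, O) = (T - 2)/(O + O) = (-2 + T)/((2*O)) = (-2 + T)*(1/(2*O)) = (-2 + T)/(2*O))
(3 + 8)*(-7) + H(2, 6) = (3 + 8)*(-7) + (½)*(-2 + 2)/6 = 11*(-7) + (½)*(⅙)*0 = -77 + 0 = -77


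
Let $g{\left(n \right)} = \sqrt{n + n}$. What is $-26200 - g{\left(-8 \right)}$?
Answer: $-26200 - 4 i \approx -26200.0 - 4.0 i$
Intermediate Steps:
$g{\left(n \right)} = \sqrt{2} \sqrt{n}$ ($g{\left(n \right)} = \sqrt{2 n} = \sqrt{2} \sqrt{n}$)
$-26200 - g{\left(-8 \right)} = -26200 - \sqrt{2} \sqrt{-8} = -26200 - \sqrt{2} \cdot 2 i \sqrt{2} = -26200 - 4 i$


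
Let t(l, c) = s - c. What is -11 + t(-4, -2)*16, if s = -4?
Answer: -43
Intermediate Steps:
t(l, c) = -4 - c
-11 + t(-4, -2)*16 = -11 + (-4 - 1*(-2))*16 = -11 + (-4 + 2)*16 = -11 - 2*16 = -11 - 32 = -43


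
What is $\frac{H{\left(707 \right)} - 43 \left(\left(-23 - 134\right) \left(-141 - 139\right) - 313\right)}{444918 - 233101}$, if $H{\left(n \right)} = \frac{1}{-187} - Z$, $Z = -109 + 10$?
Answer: $- \frac{350947015}{39609779} \approx -8.8601$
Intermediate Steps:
$Z = -99$
$H{\left(n \right)} = \frac{18512}{187}$ ($H{\left(n \right)} = \frac{1}{-187} - -99 = - \frac{1}{187} + 99 = \frac{18512}{187}$)
$\frac{H{\left(707 \right)} - 43 \left(\left(-23 - 134\right) \left(-141 - 139\right) - 313\right)}{444918 - 233101} = \frac{\frac{18512}{187} - 43 \left(\left(-23 - 134\right) \left(-141 - 139\right) - 313\right)}{444918 - 233101} = \frac{\frac{18512}{187} - 43 \left(\left(-157\right) \left(-280\right) - 313\right)}{211817} = \left(\frac{18512}{187} - 43 \left(43960 - 313\right)\right) \frac{1}{211817} = \left(\frac{18512}{187} - 1876821\right) \frac{1}{211817} = \left(- \frac{350947015}{187}\right) \frac{1}{211817} = - \frac{350947015}{39609779}$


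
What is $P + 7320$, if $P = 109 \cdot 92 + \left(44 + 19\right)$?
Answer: $17411$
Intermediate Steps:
$P = 10091$ ($P = 10028 + 63 = 10091$)
$P + 7320 = 10091 + 7320 = 17411$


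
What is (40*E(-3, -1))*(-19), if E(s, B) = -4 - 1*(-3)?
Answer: 760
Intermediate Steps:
E(s, B) = -1 (E(s, B) = -4 + 3 = -1)
(40*E(-3, -1))*(-19) = (40*(-1))*(-19) = -40*(-19) = 760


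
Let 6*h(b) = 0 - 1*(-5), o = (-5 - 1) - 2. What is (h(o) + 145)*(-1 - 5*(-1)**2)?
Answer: -875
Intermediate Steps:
o = -8 (o = -6 - 2 = -8)
h(b) = 5/6 (h(b) = (0 - 1*(-5))/6 = (0 + 5)/6 = (1/6)*5 = 5/6)
(h(o) + 145)*(-1 - 5*(-1)**2) = (5/6 + 145)*(-1 - 5*(-1)**2) = 875*(-1 - 5*1)/6 = 875*(-1 - 5)/6 = (875/6)*(-6) = -875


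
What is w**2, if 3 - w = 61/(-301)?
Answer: 929296/90601 ≈ 10.257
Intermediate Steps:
w = 964/301 (w = 3 - 61/(-301) = 3 - 61*(-1)/301 = 3 - 1*(-61/301) = 3 + 61/301 = 964/301 ≈ 3.2027)
w**2 = (964/301)**2 = 929296/90601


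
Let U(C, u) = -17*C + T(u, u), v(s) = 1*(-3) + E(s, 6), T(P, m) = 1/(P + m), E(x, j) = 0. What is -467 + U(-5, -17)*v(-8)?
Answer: -24545/34 ≈ -721.91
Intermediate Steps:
v(s) = -3 (v(s) = 1*(-3) + 0 = -3 + 0 = -3)
U(C, u) = 1/(2*u) - 17*C (U(C, u) = -17*C + 1/(u + u) = -17*C + 1/(2*u) = 1/(2*u) - 17*C)
-467 + U(-5, -17)*v(-8) = -467 + ((1/2)/(-17) - 17*(-5))*(-3) = -467 + ((1/2)*(-1/17) + 85)*(-3) = -467 + (-1/34 + 85)*(-3) = -467 + (2889/34)*(-3) = -467 - 8667/34 = -24545/34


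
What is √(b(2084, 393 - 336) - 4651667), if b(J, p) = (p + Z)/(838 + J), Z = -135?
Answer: I*√1103231217054/487 ≈ 2156.8*I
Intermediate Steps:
b(J, p) = (-135 + p)/(838 + J) (b(J, p) = (p - 135)/(838 + J) = (-135 + p)/(838 + J))
√(b(2084, 393 - 336) - 4651667) = √((-135 + (393 - 336))/(838 + 2084) - 4651667) = √((-135 + 57)/2922 - 4651667) = √((1/2922)*(-78) - 4651667) = √(-13/487 - 4651667) = √(-2265361842/487) = I*√1103231217054/487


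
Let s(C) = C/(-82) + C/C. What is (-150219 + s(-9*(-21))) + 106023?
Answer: -3624179/82 ≈ -44197.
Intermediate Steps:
s(C) = 1 - C/82 (s(C) = C*(-1/82) + 1 = -C/82 + 1 = 1 - C/82)
(-150219 + s(-9*(-21))) + 106023 = (-150219 + (1 - (-9)*(-21)/82)) + 106023 = (-150219 + (1 - 1/82*189)) + 106023 = (-150219 + (1 - 189/82)) + 106023 = (-150219 - 107/82) + 106023 = -12318065/82 + 106023 = -3624179/82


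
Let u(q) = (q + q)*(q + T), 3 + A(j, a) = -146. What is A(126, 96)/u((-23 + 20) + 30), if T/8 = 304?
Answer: -149/132786 ≈ -0.0011221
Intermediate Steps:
T = 2432 (T = 8*304 = 2432)
A(j, a) = -149 (A(j, a) = -3 - 146 = -149)
u(q) = 2*q*(2432 + q) (u(q) = (q + q)*(q + 2432) = (2*q)*(2432 + q) = 2*q*(2432 + q))
A(126, 96)/u((-23 + 20) + 30) = -149*1/(2*(2432 + ((-23 + 20) + 30))*((-23 + 20) + 30)) = -149*1/(2*(-3 + 30)*(2432 + (-3 + 30))) = -149*1/(54*(2432 + 27)) = -149/(2*27*2459) = -149/132786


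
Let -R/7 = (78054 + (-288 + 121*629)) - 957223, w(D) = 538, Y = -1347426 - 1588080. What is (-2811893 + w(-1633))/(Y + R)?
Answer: -562271/537586 ≈ -1.0459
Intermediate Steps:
Y = -2935506
R = 5623436 (R = -7*((78054 + (-288 + 121*629)) - 957223) = -7*((78054 + (-288 + 76109)) - 957223) = -7*((78054 + 75821) - 957223) = -7*(153875 - 957223) = -7*(-803348) = 5623436)
(-2811893 + w(-1633))/(Y + R) = (-2811893 + 538)/(-2935506 + 5623436) = -2811355/2687930 = -2811355*1/2687930 = -562271/537586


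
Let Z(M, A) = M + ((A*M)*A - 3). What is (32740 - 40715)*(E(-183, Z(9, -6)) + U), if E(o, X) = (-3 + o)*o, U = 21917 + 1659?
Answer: -459471650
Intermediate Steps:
U = 23576
Z(M, A) = -3 + M + M*A² (Z(M, A) = M + (M*A² - 3) = M + (-3 + M*A²) = -3 + M + M*A²)
E(o, X) = o*(-3 + o)
(32740 - 40715)*(E(-183, Z(9, -6)) + U) = (32740 - 40715)*(-183*(-3 - 183) + 23576) = -7975*(-183*(-186) + 23576) = -7975*(34038 + 23576) = -7975*57614 = -459471650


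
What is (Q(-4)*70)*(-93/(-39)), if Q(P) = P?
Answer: -8680/13 ≈ -667.69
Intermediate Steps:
(Q(-4)*70)*(-93/(-39)) = (-4*70)*(-93/(-39)) = -(-26040)*(-1)/39 = -280*31/13 = -8680/13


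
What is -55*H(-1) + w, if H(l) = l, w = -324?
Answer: -269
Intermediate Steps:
-55*H(-1) + w = -55*(-1) - 324 = 55 - 324 = -269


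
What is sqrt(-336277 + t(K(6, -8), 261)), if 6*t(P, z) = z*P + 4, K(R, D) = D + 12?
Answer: I*sqrt(3024921)/3 ≈ 579.74*I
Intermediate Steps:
K(R, D) = 12 + D
t(P, z) = 2/3 + P*z/6 (t(P, z) = (z*P + 4)/6 = (P*z + 4)/6 = (4 + P*z)/6 = 2/3 + P*z/6)
sqrt(-336277 + t(K(6, -8), 261)) = sqrt(-336277 + (2/3 + (1/6)*(12 - 8)*261)) = sqrt(-336277 + (2/3 + (1/6)*4*261)) = sqrt(-336277 + (2/3 + 174)) = sqrt(-336277 + 524/3) = sqrt(-1008307/3) = I*sqrt(3024921)/3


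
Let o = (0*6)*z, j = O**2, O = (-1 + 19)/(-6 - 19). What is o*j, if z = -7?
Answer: 0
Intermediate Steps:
O = -18/25 (O = 18/(-25) = 18*(-1/25) = -18/25 ≈ -0.72000)
j = 324/625 (j = (-18/25)**2 = 324/625 ≈ 0.51840)
o = 0 (o = (0*6)*(-7) = 0*(-7) = 0)
o*j = 0*(324/625) = 0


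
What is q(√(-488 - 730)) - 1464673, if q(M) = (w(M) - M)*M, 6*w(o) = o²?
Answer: -1463455 - 203*I*√1218 ≈ -1.4635e+6 - 7084.7*I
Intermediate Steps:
w(o) = o²/6
q(M) = M*(-M + M²/6) (q(M) = (M²/6 - M)*M = (-M + M²/6)*M = M*(-M + M²/6))
q(√(-488 - 730)) - 1464673 = (√(-488 - 730))²*(-6 + √(-488 - 730))/6 - 1464673 = (√(-1218))²*(-6 + √(-1218))/6 - 1464673 = (I*√1218)²*(-6 + I*√1218)/6 - 1464673 = (⅙)*(-1218)*(-6 + I*√1218) - 1464673 = (1218 - 203*I*√1218) - 1464673 = -1463455 - 203*I*√1218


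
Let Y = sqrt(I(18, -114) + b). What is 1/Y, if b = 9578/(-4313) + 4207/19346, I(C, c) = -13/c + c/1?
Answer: -I*sqrt(1815377238812043174)/14504574242 ≈ -0.092892*I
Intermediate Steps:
I(C, c) = c - 13/c (I(C, c) = -13/c + c*1 = -13/c + c = c - 13/c)
b = -167151197/83439298 (b = 9578*(-1/4313) + 4207*(1/19346) = -9578/4313 + 4207/19346 = -167151197/83439298 ≈ -2.0033)
Y = I*sqrt(1815377238812043174)/125158947 (Y = sqrt((-114 - 13/(-114)) - 167151197/83439298) = sqrt((-114 - 13*(-1/114)) - 167151197/83439298) = sqrt((-114 + 13/114) - 167151197/83439298) = sqrt(-12983/114 - 167151197/83439298) = sqrt(-14504574242/125158947) = I*sqrt(1815377238812043174)/125158947 ≈ 10.765*I)
1/Y = 1/(I*sqrt(1815377238812043174)/125158947) = -I*sqrt(1815377238812043174)/14504574242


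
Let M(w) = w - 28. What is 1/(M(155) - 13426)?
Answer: -1/13299 ≈ -7.5194e-5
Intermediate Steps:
M(w) = -28 + w
1/(M(155) - 13426) = 1/((-28 + 155) - 13426) = 1/(127 - 13426) = 1/(-13299) = -1/13299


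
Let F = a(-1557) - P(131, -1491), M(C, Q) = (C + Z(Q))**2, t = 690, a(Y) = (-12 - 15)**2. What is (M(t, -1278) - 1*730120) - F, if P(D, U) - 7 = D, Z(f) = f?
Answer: -384967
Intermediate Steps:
P(D, U) = 7 + D
a(Y) = 729 (a(Y) = (-27)**2 = 729)
M(C, Q) = (C + Q)**2
F = 591 (F = 729 - (7 + 131) = 729 - 1*138 = 729 - 138 = 591)
(M(t, -1278) - 1*730120) - F = ((690 - 1278)**2 - 1*730120) - 1*591 = ((-588)**2 - 730120) - 591 = (345744 - 730120) - 591 = -384376 - 591 = -384967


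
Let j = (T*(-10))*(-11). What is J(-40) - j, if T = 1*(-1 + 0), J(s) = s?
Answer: 70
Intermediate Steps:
T = -1 (T = 1*(-1) = -1)
j = -110 (j = -1*(-10)*(-11) = 10*(-11) = -110)
J(-40) - j = -40 - 1*(-110) = -40 + 110 = 70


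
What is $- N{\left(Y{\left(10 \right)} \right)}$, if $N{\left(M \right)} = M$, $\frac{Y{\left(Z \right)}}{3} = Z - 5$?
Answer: $-15$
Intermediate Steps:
$Y{\left(Z \right)} = -15 + 3 Z$ ($Y{\left(Z \right)} = 3 \left(Z - 5\right) = 3 \left(-5 + Z\right) = -15 + 3 Z$)
$- N{\left(Y{\left(10 \right)} \right)} = - (-15 + 3 \cdot 10) = - (-15 + 30) = \left(-1\right) 15 = -15$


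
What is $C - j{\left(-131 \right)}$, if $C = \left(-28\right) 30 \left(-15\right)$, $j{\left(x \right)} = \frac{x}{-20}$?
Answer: $\frac{251869}{20} \approx 12593.0$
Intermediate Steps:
$j{\left(x \right)} = - \frac{x}{20}$ ($j{\left(x \right)} = x \left(- \frac{1}{20}\right) = - \frac{x}{20}$)
$C = 12600$ ($C = \left(-840\right) \left(-15\right) = 12600$)
$C - j{\left(-131 \right)} = 12600 - \left(- \frac{1}{20}\right) \left(-131\right) = 12600 - \frac{131}{20} = \frac{251869}{20}$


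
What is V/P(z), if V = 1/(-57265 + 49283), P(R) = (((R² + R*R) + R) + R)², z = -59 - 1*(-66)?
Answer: -1/100126208 ≈ -9.9874e-9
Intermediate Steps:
z = 7 (z = -59 + 66 = 7)
P(R) = (2*R + 2*R²)² (P(R) = (((R² + R²) + R) + R)² = ((2*R² + R) + R)² = ((R + 2*R²) + R)² = (2*R + 2*R²)²)
V = -1/7982 (V = 1/(-7982) = -1/7982 ≈ -0.00012528)
V/P(z) = -1/(196*(1 + 7)²)/7982 = -1/(7982*(4*49*8²)) = -1/(7982*(4*49*64)) = -1/7982/12544 = -1/7982*1/12544 = -1/100126208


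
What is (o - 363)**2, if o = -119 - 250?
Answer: 535824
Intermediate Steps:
o = -369
(o - 363)**2 = (-369 - 363)**2 = (-732)**2 = 535824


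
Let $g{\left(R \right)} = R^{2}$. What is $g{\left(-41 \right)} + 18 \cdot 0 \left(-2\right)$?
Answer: $1681$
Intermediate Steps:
$g{\left(-41 \right)} + 18 \cdot 0 \left(-2\right) = \left(-41\right)^{2} + 18 \cdot 0 \left(-2\right) = 1681 + 0 \left(-2\right) = 1681 + 0 = 1681$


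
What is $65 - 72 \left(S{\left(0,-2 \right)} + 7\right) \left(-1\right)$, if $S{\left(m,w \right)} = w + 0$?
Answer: $425$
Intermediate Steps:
$S{\left(m,w \right)} = w$
$65 - 72 \left(S{\left(0,-2 \right)} + 7\right) \left(-1\right) = 65 - 72 \left(-2 + 7\right) \left(-1\right) = 65 - 72 \cdot 5 \left(-1\right) = 65 - -360 = 65 + 360 = 425$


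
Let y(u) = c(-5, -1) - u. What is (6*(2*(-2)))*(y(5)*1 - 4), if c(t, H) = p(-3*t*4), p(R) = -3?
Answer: 288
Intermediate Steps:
c(t, H) = -3
y(u) = -3 - u
(6*(2*(-2)))*(y(5)*1 - 4) = (6*(2*(-2)))*((-3 - 1*5)*1 - 4) = (6*(-4))*((-3 - 5)*1 - 4) = -24*(-8*1 - 4) = -24*(-8 - 4) = -24*(-12) = 288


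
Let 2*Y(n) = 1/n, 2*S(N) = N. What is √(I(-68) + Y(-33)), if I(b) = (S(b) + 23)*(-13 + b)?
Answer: √3881130/66 ≈ 29.849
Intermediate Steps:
S(N) = N/2
Y(n) = 1/(2*n) (Y(n) = (1/n)/2 = 1/(2*n))
I(b) = (-13 + b)*(23 + b/2) (I(b) = (b/2 + 23)*(-13 + b) = (23 + b/2)*(-13 + b) = (-13 + b)*(23 + b/2))
√(I(-68) + Y(-33)) = √((-299 + (½)*(-68)² + (33/2)*(-68)) + (½)/(-33)) = √((-299 + (½)*4624 - 1122) + (½)*(-1/33)) = √((-299 + 2312 - 1122) - 1/66) = √(891 - 1/66) = √(58805/66) = √3881130/66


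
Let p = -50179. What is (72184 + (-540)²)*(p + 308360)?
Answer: 93922116904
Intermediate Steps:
(72184 + (-540)²)*(p + 308360) = (72184 + (-540)²)*(-50179 + 308360) = (72184 + 291600)*258181 = 363784*258181 = 93922116904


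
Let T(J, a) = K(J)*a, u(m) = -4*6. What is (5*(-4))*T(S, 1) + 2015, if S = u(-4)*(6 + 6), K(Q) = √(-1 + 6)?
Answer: 2015 - 20*√5 ≈ 1970.3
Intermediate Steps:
u(m) = -24
K(Q) = √5
S = -288 (S = -24*(6 + 6) = -24*12 = -288)
T(J, a) = a*√5 (T(J, a) = √5*a = a*√5)
(5*(-4))*T(S, 1) + 2015 = (5*(-4))*(1*√5) + 2015 = -20*√5 + 2015 = 2015 - 20*√5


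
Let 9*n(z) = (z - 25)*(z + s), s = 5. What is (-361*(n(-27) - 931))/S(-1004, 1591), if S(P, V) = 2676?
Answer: 2611835/24084 ≈ 108.45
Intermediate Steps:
n(z) = (-25 + z)*(5 + z)/9 (n(z) = ((z - 25)*(z + 5))/9 = ((-25 + z)*(5 + z))/9 = (-25 + z)*(5 + z)/9)
(-361*(n(-27) - 931))/S(-1004, 1591) = -361*((-125/9 - 20/9*(-27) + (1/9)*(-27)**2) - 931)/2676 = -361*((-125/9 + 60 + (1/9)*729) - 931)*(1/2676) = -361*((-125/9 + 60 + 81) - 931)*(1/2676) = -361*(1144/9 - 931)*(1/2676) = -361*(-7235/9)*(1/2676) = (2611835/9)*(1/2676) = 2611835/24084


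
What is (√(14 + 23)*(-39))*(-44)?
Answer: 1716*√37 ≈ 10438.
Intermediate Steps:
(√(14 + 23)*(-39))*(-44) = (√37*(-39))*(-44) = -39*√37*(-44) = 1716*√37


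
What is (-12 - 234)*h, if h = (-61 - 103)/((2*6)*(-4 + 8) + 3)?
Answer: 13448/17 ≈ 791.06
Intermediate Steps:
h = -164/51 (h = -164/(12*4 + 3) = -164/(48 + 3) = -164/51 ≈ -3.2157)
(-12 - 234)*h = (-12 - 234)*(-164/51) = -246*(-164/51) = 13448/17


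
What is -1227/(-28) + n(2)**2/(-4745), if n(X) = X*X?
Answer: 5821667/132860 ≈ 43.818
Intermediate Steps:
n(X) = X**2
-1227/(-28) + n(2)**2/(-4745) = -1227/(-28) + (2**2)**2/(-4745) = -1227*(-1/28) + 4**2*(-1/4745) = 1227/28 + 16*(-1/4745) = 1227/28 - 16/4745 = 5821667/132860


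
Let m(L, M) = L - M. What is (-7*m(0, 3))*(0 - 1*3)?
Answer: -63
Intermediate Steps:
(-7*m(0, 3))*(0 - 1*3) = (-7*(0 - 1*3))*(0 - 1*3) = (-7*(0 - 3))*(0 - 3) = -7*(-3)*(-3) = 21*(-3) = -63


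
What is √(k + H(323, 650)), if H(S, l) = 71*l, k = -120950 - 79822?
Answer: I*√154622 ≈ 393.22*I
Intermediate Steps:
k = -200772
√(k + H(323, 650)) = √(-200772 + 71*650) = √(-200772 + 46150) = √(-154622) = I*√154622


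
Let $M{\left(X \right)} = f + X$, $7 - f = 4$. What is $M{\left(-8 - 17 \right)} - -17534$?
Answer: $17512$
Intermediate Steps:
$f = 3$ ($f = 7 - 4 = 3$)
$M{\left(X \right)} = 3 + X$
$M{\left(-8 - 17 \right)} - -17534 = \left(3 - 25\right) - -17534 = \left(3 - 25\right) + 17534 = -22 + 17534 = 17512$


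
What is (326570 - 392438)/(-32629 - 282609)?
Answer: 2994/14329 ≈ 0.20895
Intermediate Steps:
(326570 - 392438)/(-32629 - 282609) = -65868/(-315238) = -65868*(-1/315238) = 2994/14329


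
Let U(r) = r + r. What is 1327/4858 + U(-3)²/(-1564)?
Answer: 475135/1899478 ≈ 0.25014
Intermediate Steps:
U(r) = 2*r
1327/4858 + U(-3)²/(-1564) = 1327/4858 + (2*(-3))²/(-1564) = 1327*(1/4858) + (-6)²*(-1/1564) = 1327/4858 + 36*(-1/1564) = 1327/4858 - 9/391 = 475135/1899478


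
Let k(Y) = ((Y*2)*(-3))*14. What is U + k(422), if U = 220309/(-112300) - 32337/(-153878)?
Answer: -306294705997201/8640249700 ≈ -35450.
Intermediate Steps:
U = -15134631601/8640249700 (U = 220309*(-1/112300) - 32337*(-1/153878) = -220309/112300 + 32337/153878 = -15134631601/8640249700 ≈ -1.7516)
k(Y) = -84*Y (k(Y) = ((2*Y)*(-3))*14 = -6*Y*14 = -84*Y)
U + k(422) = -15134631601/8640249700 - 84*422 = -15134631601/8640249700 - 35448 = -306294705997201/8640249700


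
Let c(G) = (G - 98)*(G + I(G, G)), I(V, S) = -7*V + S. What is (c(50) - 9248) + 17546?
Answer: 20298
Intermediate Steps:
I(V, S) = S - 7*V
c(G) = -5*G*(-98 + G) (c(G) = (G - 98)*(G + (G - 7*G)) = (-98 + G)*(G - 6*G) = (-98 + G)*(-5*G) = -5*G*(-98 + G))
(c(50) - 9248) + 17546 = (5*50*(98 - 1*50) - 9248) + 17546 = (5*50*(98 - 50) - 9248) + 17546 = (5*50*48 - 9248) + 17546 = (12000 - 9248) + 17546 = 2752 + 17546 = 20298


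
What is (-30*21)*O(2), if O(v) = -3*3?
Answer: 5670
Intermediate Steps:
O(v) = -9
(-30*21)*O(2) = -30*21*(-9) = -630*(-9) = 5670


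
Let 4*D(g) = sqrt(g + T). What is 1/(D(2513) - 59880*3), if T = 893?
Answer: -1437120/258164235097 - 2*sqrt(3406)/258164235097 ≈ -5.5671e-6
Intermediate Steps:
D(g) = sqrt(893 + g)/4 (D(g) = sqrt(g + 893)/4 = sqrt(893 + g)/4)
1/(D(2513) - 59880*3) = 1/(sqrt(893 + 2513)/4 - 59880*3) = 1/(sqrt(3406)/4 - 179640) = 1/(-179640 + sqrt(3406)/4)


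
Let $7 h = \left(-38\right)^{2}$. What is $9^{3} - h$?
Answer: $\frac{3659}{7} \approx 522.71$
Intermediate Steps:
$h = \frac{1444}{7}$ ($h = \frac{\left(-38\right)^{2}}{7} = \frac{1}{7} \cdot 1444 = \frac{1444}{7} \approx 206.29$)
$9^{3} - h = 9^{3} - \frac{1444}{7} = 729 - \frac{1444}{7} = \frac{3659}{7}$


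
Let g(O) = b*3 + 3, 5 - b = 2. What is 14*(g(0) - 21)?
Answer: -126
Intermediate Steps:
b = 3 (b = 5 - 1*2 = 5 - 2 = 3)
g(O) = 12 (g(O) = 3*3 + 3 = 9 + 3 = 12)
14*(g(0) - 21) = 14*(12 - 21) = 14*(-9) = -126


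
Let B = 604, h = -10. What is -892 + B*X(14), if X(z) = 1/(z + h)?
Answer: -741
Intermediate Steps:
X(z) = 1/(-10 + z) (X(z) = 1/(z - 10) = 1/(-10 + z))
-892 + B*X(14) = -892 + 604/(-10 + 14) = -892 + 604/4 = -892 + 604*(¼) = -892 + 151 = -741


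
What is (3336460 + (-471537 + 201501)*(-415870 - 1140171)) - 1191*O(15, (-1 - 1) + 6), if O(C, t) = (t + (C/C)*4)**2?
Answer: 420190347712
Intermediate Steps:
O(C, t) = (4 + t)**2 (O(C, t) = (t + 1*4)**2 = (t + 4)**2 = (4 + t)**2)
(3336460 + (-471537 + 201501)*(-415870 - 1140171)) - 1191*O(15, (-1 - 1) + 6) = (3336460 + (-471537 + 201501)*(-415870 - 1140171)) - 1191*(4 + ((-1 - 1) + 6))**2 = (3336460 - 270036*(-1556041)) - 1191*(4 + (-2 + 6))**2 = (3336460 + 420187087476) - 1191*(4 + 4)**2 = 420190423936 - 1191*8**2 = 420190423936 - 1191*64 = 420190423936 - 76224 = 420190347712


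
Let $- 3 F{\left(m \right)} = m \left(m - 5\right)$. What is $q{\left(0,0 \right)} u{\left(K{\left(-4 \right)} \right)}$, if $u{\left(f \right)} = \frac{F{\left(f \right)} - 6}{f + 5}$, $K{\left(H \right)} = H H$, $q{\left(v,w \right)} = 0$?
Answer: $0$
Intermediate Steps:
$F{\left(m \right)} = - \frac{m \left(-5 + m\right)}{3}$ ($F{\left(m \right)} = - \frac{m \left(m - 5\right)}{3} = - \frac{m \left(-5 + m\right)}{3}$)
$K{\left(H \right)} = H^{2}$
$u{\left(f \right)} = \frac{-6 + \frac{f \left(5 - f\right)}{3}}{5 + f}$ ($u{\left(f \right)} = \frac{\frac{f \left(5 - f\right)}{3} - 6}{f + 5} = \frac{-6 + \frac{f \left(5 - f\right)}{3}}{5 + f}$)
$q{\left(0,0 \right)} u{\left(K{\left(-4 \right)} \right)} = 0 \frac{-18 - \left(-4\right)^{2} \left(-5 + \left(-4\right)^{2}\right)}{3 \left(5 + \left(-4\right)^{2}\right)} = 0 \frac{-18 - 16 \left(-5 + 16\right)}{3 \left(5 + 16\right)} = 0 \frac{-18 - 16 \cdot 11}{3 \cdot 21} = 0 \cdot \frac{1}{3} \cdot \frac{1}{21} \left(-18 - 176\right) = 0 \cdot \frac{1}{3} \cdot \frac{1}{21} \left(-194\right) = 0 \left(- \frac{194}{63}\right) = 0$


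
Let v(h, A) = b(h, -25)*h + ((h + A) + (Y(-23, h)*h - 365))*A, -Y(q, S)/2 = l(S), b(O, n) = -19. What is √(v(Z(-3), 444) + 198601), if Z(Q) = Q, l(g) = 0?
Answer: √232402 ≈ 482.08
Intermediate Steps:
Y(q, S) = 0 (Y(q, S) = -2*0 = 0)
v(h, A) = -19*h + A*(-365 + A + h) (v(h, A) = -19*h + ((h + A) + (0*h - 365))*A = -19*h + ((A + h) + (0 - 365))*A = -19*h + ((A + h) - 365)*A = -19*h + (-365 + A + h)*A = -19*h + A*(-365 + A + h))
√(v(Z(-3), 444) + 198601) = √((444² - 365*444 - 19*(-3) + 444*(-3)) + 198601) = √((197136 - 162060 + 57 - 1332) + 198601) = √(33801 + 198601) = √232402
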